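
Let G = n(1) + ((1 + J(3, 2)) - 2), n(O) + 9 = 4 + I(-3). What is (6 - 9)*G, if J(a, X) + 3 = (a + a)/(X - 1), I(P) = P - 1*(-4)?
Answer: 6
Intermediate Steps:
I(P) = 4 + P (I(P) = P + 4 = 4 + P)
J(a, X) = -3 + 2*a/(-1 + X) (J(a, X) = -3 + (a + a)/(X - 1) = -3 + (2*a)/(-1 + X) = -3 + 2*a/(-1 + X))
n(O) = -4 (n(O) = -9 + (4 + (4 - 3)) = -9 + (4 + 1) = -9 + 5 = -4)
G = -2 (G = -4 + ((1 + (3 - 3*2 + 2*3)/(-1 + 2)) - 2) = -4 + ((1 + (3 - 6 + 6)/1) - 2) = -4 + ((1 + 1*3) - 2) = -4 + ((1 + 3) - 2) = -4 + (4 - 2) = -4 + 2 = -2)
(6 - 9)*G = (6 - 9)*(-2) = -3*(-2) = 6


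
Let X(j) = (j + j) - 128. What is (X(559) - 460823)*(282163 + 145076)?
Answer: -196458591087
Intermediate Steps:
X(j) = -128 + 2*j (X(j) = 2*j - 128 = -128 + 2*j)
(X(559) - 460823)*(282163 + 145076) = ((-128 + 2*559) - 460823)*(282163 + 145076) = ((-128 + 1118) - 460823)*427239 = (990 - 460823)*427239 = -459833*427239 = -196458591087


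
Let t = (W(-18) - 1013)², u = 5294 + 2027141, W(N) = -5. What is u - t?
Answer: 996111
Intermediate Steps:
u = 2032435
t = 1036324 (t = (-5 - 1013)² = (-1018)² = 1036324)
u - t = 2032435 - 1*1036324 = 2032435 - 1036324 = 996111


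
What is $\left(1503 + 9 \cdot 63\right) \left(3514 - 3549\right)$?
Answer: $-72450$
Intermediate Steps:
$\left(1503 + 9 \cdot 63\right) \left(3514 - 3549\right) = \left(1503 + 567\right) \left(-35\right) = 2070 \left(-35\right) = -72450$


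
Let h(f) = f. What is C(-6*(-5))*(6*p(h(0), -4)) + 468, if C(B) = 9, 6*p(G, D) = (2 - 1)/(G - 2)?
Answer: 927/2 ≈ 463.50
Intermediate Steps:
p(G, D) = 1/(6*(-2 + G)) (p(G, D) = ((2 - 1)/(G - 2))/6 = (1/(-2 + G))/6 = 1/(6*(-2 + G)))
C(-6*(-5))*(6*p(h(0), -4)) + 468 = 9*(6*(1/(6*(-2 + 0)))) + 468 = 9*(6*((1/6)/(-2))) + 468 = 9*(6*((1/6)*(-1/2))) + 468 = 9*(6*(-1/12)) + 468 = 9*(-1/2) + 468 = -9/2 + 468 = 927/2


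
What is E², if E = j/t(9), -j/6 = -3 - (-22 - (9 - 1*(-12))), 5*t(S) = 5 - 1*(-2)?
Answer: 1440000/49 ≈ 29388.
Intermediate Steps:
t(S) = 7/5 (t(S) = (5 - 1*(-2))/5 = (5 + 2)/5 = (⅕)*7 = 7/5)
j = -240 (j = -6*(-3 - (-22 - (9 - 1*(-12)))) = -6*(-3 - (-22 - (9 + 12))) = -6*(-3 - (-22 - 1*21)) = -6*(-3 - (-22 - 21)) = -6*(-3 - 1*(-43)) = -6*(-3 + 43) = -6*40 = -240)
E = -1200/7 (E = -240/7/5 = -240*5/7 = -1200/7 ≈ -171.43)
E² = (-1200/7)² = 1440000/49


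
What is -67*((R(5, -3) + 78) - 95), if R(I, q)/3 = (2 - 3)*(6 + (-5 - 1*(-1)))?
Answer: 1541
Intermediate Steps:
R(I, q) = -6 (R(I, q) = 3*((2 - 3)*(6 + (-5 - 1*(-1)))) = 3*(-(6 + (-5 + 1))) = 3*(-(6 - 4)) = 3*(-1*2) = 3*(-2) = -6)
-67*((R(5, -3) + 78) - 95) = -67*((-6 + 78) - 95) = -67*(72 - 95) = -67*(-23) = 1541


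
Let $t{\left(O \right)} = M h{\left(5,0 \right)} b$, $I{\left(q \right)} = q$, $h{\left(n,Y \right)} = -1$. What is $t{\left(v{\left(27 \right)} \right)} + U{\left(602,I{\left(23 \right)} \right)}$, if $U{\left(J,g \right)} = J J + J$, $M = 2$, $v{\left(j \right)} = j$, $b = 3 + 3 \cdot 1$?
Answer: $362994$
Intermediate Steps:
$b = 6$ ($b = 3 + 3 = 6$)
$U{\left(J,g \right)} = J + J^{2}$ ($U{\left(J,g \right)} = J^{2} + J = J + J^{2}$)
$t{\left(O \right)} = -12$ ($t{\left(O \right)} = 2 \left(-1\right) 6 = \left(-2\right) 6 = -12$)
$t{\left(v{\left(27 \right)} \right)} + U{\left(602,I{\left(23 \right)} \right)} = -12 + 602 \left(1 + 602\right) = -12 + 602 \cdot 603 = -12 + 363006 = 362994$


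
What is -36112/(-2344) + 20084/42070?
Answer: 97894296/6163255 ≈ 15.884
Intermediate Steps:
-36112/(-2344) + 20084/42070 = -36112*(-1/2344) + 20084*(1/42070) = 4514/293 + 10042/21035 = 97894296/6163255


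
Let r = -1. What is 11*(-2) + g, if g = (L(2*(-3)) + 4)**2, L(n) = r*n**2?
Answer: 1002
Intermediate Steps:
L(n) = -n**2
g = 1024 (g = (-(2*(-3))**2 + 4)**2 = (-1*(-6)**2 + 4)**2 = (-1*36 + 4)**2 = (-36 + 4)**2 = (-32)**2 = 1024)
11*(-2) + g = 11*(-2) + 1024 = -22 + 1024 = 1002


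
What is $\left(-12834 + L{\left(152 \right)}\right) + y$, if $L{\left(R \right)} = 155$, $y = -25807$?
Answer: $-38486$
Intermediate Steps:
$\left(-12834 + L{\left(152 \right)}\right) + y = \left(-12834 + 155\right) - 25807 = -12679 - 25807 = -38486$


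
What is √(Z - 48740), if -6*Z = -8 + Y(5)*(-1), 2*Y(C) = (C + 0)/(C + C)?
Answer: I*√779818/4 ≈ 220.77*I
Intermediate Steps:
Y(C) = ¼ (Y(C) = ((C + 0)/(C + C))/2 = (C/((2*C)))/2 = (C*(1/(2*C)))/2 = (½)*(½) = ¼)
Z = 11/8 (Z = -(-8 + (¼)*(-1))/6 = -(-8 - ¼)/6 = -⅙*(-33/4) = 11/8 ≈ 1.3750)
√(Z - 48740) = √(11/8 - 48740) = √(-389909/8) = I*√779818/4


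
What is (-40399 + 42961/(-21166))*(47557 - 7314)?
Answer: -34412923951385/21166 ≈ -1.6259e+9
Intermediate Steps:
(-40399 + 42961/(-21166))*(47557 - 7314) = (-40399 + 42961*(-1/21166))*40243 = (-40399 - 42961/21166)*40243 = -855128195/21166*40243 = -34412923951385/21166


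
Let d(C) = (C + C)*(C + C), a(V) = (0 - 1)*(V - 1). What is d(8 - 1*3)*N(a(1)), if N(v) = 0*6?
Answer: 0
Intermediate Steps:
a(V) = 1 - V (a(V) = -(-1 + V) = 1 - V)
N(v) = 0
d(C) = 4*C² (d(C) = (2*C)*(2*C) = 4*C²)
d(8 - 1*3)*N(a(1)) = (4*(8 - 1*3)²)*0 = (4*(8 - 3)²)*0 = (4*5²)*0 = (4*25)*0 = 100*0 = 0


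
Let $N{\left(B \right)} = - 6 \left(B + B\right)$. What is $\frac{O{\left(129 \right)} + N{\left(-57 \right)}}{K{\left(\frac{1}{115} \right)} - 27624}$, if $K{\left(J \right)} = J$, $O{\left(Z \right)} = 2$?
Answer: $- \frac{78890}{3176759} \approx -0.024834$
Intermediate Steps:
$N{\left(B \right)} = - 12 B$ ($N{\left(B \right)} = - 6 \cdot 2 B = - 12 B$)
$\frac{O{\left(129 \right)} + N{\left(-57 \right)}}{K{\left(\frac{1}{115} \right)} - 27624} = \frac{2 - -684}{\frac{1}{115} - 27624} = \frac{2 + 684}{\frac{1}{115} - 27624} = \frac{686}{- \frac{3176759}{115}} = 686 \left(- \frac{115}{3176759}\right) = - \frac{78890}{3176759}$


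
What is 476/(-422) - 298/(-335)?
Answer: -16852/70685 ≈ -0.23841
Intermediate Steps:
476/(-422) - 298/(-335) = 476*(-1/422) - 298*(-1/335) = -238/211 + 298/335 = -16852/70685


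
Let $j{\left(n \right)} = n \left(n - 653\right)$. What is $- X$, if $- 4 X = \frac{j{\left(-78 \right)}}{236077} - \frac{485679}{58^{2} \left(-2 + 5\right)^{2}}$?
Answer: $- \frac{37643788105}{9529956336} \approx -3.95$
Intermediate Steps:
$j{\left(n \right)} = n \left(-653 + n\right)$
$X = \frac{37643788105}{9529956336}$ ($X = - \frac{\frac{\left(-78\right) \left(-653 - 78\right)}{236077} - \frac{485679}{58^{2} \left(-2 + 5\right)^{2}}}{4} = - \frac{\left(-78\right) \left(-731\right) \frac{1}{236077} - \frac{485679}{3364 \cdot 3^{2}}}{4} = - \frac{57018 \cdot \frac{1}{236077} - \frac{485679}{3364 \cdot 9}}{4} = - \frac{\frac{57018}{236077} - \frac{485679}{30276}}{4} = - \frac{\frac{57018}{236077} - \frac{161893}{10092}}{4} = \left(- \frac{1}{4}\right) \left(- \frac{37643788105}{2382489084}\right) = \frac{37643788105}{9529956336} \approx 3.95$)
$- X = \left(-1\right) \frac{37643788105}{9529956336} = - \frac{37643788105}{9529956336}$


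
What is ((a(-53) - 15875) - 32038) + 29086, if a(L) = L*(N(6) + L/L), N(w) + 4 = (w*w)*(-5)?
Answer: -9128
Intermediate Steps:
N(w) = -4 - 5*w² (N(w) = -4 + (w*w)*(-5) = -4 + w²*(-5) = -4 - 5*w²)
a(L) = -183*L (a(L) = L*((-4 - 5*6²) + L/L) = L*((-4 - 5*36) + 1) = L*((-4 - 180) + 1) = L*(-184 + 1) = L*(-183) = -183*L)
((a(-53) - 15875) - 32038) + 29086 = ((-183*(-53) - 15875) - 32038) + 29086 = ((9699 - 15875) - 32038) + 29086 = (-6176 - 32038) + 29086 = -38214 + 29086 = -9128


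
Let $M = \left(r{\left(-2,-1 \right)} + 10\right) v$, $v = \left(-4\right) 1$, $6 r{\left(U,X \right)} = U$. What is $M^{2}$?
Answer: $\frac{13456}{9} \approx 1495.1$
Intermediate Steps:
$r{\left(U,X \right)} = \frac{U}{6}$
$v = -4$
$M = - \frac{116}{3}$ ($M = \left(\frac{1}{6} \left(-2\right) + 10\right) \left(-4\right) = \left(- \frac{1}{3} + 10\right) \left(-4\right) = \frac{29}{3} \left(-4\right) = - \frac{116}{3} \approx -38.667$)
$M^{2} = \left(- \frac{116}{3}\right)^{2} = \frac{13456}{9}$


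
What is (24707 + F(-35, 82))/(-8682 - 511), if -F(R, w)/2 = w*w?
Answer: -11259/9193 ≈ -1.2247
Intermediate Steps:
F(R, w) = -2*w² (F(R, w) = -2*w*w = -2*w²)
(24707 + F(-35, 82))/(-8682 - 511) = (24707 - 2*82²)/(-8682 - 511) = (24707 - 2*6724)/(-9193) = (24707 - 13448)*(-1/9193) = 11259*(-1/9193) = -11259/9193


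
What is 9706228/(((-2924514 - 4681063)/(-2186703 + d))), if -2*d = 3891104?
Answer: 5729801312020/1086511 ≈ 5.2736e+6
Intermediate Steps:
d = -1945552 (d = -½*3891104 = -1945552)
9706228/(((-2924514 - 4681063)/(-2186703 + d))) = 9706228/(((-2924514 - 4681063)/(-2186703 - 1945552))) = 9706228/((-7605577/(-4132255))) = 9706228/((-7605577*(-1/4132255))) = 9706228/(7605577/4132255) = 9706228*(4132255/7605577) = 5729801312020/1086511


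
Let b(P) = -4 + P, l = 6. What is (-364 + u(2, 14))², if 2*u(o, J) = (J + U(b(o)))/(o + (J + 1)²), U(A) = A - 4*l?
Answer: 6828377956/51529 ≈ 1.3252e+5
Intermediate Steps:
U(A) = -24 + A (U(A) = A - 4*6 = A - 24 = -24 + A)
u(o, J) = (-28 + J + o)/(2*(o + (1 + J)²)) (u(o, J) = ((J + (-24 + (-4 + o)))/(o + (J + 1)²))/2 = ((J + (-28 + o))/(o + (1 + J)²))/2 = ((-28 + J + o)/(o + (1 + J)²))/2 = (-28 + J + o)/(2*(o + (1 + J)²)))
(-364 + u(2, 14))² = (-364 + (-28 + 14 + 2)/(2*(2 + (1 + 14)²)))² = (-364 + (½)*(-12)/(2 + 15²))² = (-364 + (½)*(-12)/(2 + 225))² = (-364 + (½)*(-12)/227)² = (-364 + (½)*(1/227)*(-12))² = (-364 - 6/227)² = (-82634/227)² = 6828377956/51529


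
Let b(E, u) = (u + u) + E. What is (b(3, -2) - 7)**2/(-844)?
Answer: -16/211 ≈ -0.075829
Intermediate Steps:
b(E, u) = E + 2*u (b(E, u) = 2*u + E = E + 2*u)
(b(3, -2) - 7)**2/(-844) = ((3 + 2*(-2)) - 7)**2/(-844) = ((3 - 4) - 7)**2*(-1/844) = (-1 - 7)**2*(-1/844) = (-8)**2*(-1/844) = 64*(-1/844) = -16/211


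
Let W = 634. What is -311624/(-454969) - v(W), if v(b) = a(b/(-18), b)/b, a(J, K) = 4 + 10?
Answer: 95600025/144225173 ≈ 0.66285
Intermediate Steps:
a(J, K) = 14
v(b) = 14/b
-311624/(-454969) - v(W) = -311624/(-454969) - 14/634 = -311624*(-1/454969) - 14/634 = 311624/454969 - 1*7/317 = 311624/454969 - 7/317 = 95600025/144225173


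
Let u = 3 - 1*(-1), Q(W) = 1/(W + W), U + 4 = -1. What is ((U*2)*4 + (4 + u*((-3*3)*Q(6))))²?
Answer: 1521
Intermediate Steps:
U = -5 (U = -4 - 1 = -5)
Q(W) = 1/(2*W)
u = 4 (u = 3 + 1 = 4)
((U*2)*4 + (4 + u*((-3*3)*Q(6))))² = (-5*2*4 + (4 + 4*((-3*3)*((½)/6))))² = (-10*4 + (4 + 4*(-9/(2*6))))² = (-40 + (4 + 4*(-9*1/12)))² = (-40 + (4 + 4*(-¾)))² = (-40 + (4 - 3))² = (-40 + 1)² = (-39)² = 1521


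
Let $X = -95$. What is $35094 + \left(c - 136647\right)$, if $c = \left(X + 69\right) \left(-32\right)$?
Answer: $-100721$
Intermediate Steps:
$c = 832$ ($c = \left(-95 + 69\right) \left(-32\right) = \left(-26\right) \left(-32\right) = 832$)
$35094 + \left(c - 136647\right) = 35094 + \left(832 - 136647\right) = 35094 - 135815 = -100721$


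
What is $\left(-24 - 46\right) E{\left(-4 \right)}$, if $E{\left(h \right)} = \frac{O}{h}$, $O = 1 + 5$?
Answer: $105$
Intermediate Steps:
$O = 6$
$E{\left(h \right)} = \frac{6}{h}$
$\left(-24 - 46\right) E{\left(-4 \right)} = \left(-24 - 46\right) \frac{6}{-4} = - 70 \cdot 6 \left(- \frac{1}{4}\right) = \left(-70\right) \left(- \frac{3}{2}\right) = 105$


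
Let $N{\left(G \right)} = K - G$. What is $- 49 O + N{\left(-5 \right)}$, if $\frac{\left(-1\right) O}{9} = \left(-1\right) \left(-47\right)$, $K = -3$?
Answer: $20729$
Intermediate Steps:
$N{\left(G \right)} = -3 - G$
$O = -423$ ($O = - 9 \left(\left(-1\right) \left(-47\right)\right) = \left(-9\right) 47 = -423$)
$- 49 O + N{\left(-5 \right)} = \left(-49\right) \left(-423\right) - -2 = 20727 + \left(-3 + 5\right) = 20727 + 2 = 20729$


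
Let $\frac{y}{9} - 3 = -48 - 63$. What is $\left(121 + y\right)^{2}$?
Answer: $724201$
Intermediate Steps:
$y = -972$ ($y = 27 + 9 \left(-48 - 63\right) = 27 + 9 \left(-111\right) = 27 - 999 = -972$)
$\left(121 + y\right)^{2} = \left(121 - 972\right)^{2} = \left(-851\right)^{2} = 724201$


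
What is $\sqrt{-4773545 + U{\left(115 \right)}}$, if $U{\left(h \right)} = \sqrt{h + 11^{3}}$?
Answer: $\sqrt{-4773545 + \sqrt{1446}} \approx 2184.8 i$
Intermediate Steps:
$U{\left(h \right)} = \sqrt{1331 + h}$ ($U{\left(h \right)} = \sqrt{h + 1331} = \sqrt{1331 + h}$)
$\sqrt{-4773545 + U{\left(115 \right)}} = \sqrt{-4773545 + \sqrt{1331 + 115}} = \sqrt{-4773545 + \sqrt{1446}}$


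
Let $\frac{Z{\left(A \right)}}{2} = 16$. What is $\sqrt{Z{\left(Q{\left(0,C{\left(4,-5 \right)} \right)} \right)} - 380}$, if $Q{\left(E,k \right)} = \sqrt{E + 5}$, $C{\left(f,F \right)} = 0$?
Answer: $2 i \sqrt{87} \approx 18.655 i$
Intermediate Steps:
$Q{\left(E,k \right)} = \sqrt{5 + E}$
$Z{\left(A \right)} = 32$ ($Z{\left(A \right)} = 2 \cdot 16 = 32$)
$\sqrt{Z{\left(Q{\left(0,C{\left(4,-5 \right)} \right)} \right)} - 380} = \sqrt{32 - 380} = \sqrt{-348} = 2 i \sqrt{87}$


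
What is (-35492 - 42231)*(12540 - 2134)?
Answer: -808785538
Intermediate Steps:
(-35492 - 42231)*(12540 - 2134) = -77723*10406 = -808785538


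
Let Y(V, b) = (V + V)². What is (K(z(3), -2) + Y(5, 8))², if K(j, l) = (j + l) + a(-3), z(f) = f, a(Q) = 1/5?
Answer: 256036/25 ≈ 10241.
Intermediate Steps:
a(Q) = ⅕ (a(Q) = 1*(⅕) = ⅕)
Y(V, b) = 4*V² (Y(V, b) = (2*V)² = 4*V²)
K(j, l) = ⅕ + j + l (K(j, l) = (j + l) + ⅕ = ⅕ + j + l)
(K(z(3), -2) + Y(5, 8))² = ((⅕ + 3 - 2) + 4*5²)² = (6/5 + 4*25)² = (6/5 + 100)² = (506/5)² = 256036/25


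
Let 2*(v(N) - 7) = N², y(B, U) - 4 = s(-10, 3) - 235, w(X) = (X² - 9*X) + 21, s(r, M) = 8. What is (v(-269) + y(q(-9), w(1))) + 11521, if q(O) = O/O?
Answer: 94971/2 ≈ 47486.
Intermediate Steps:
w(X) = 21 + X² - 9*X
q(O) = 1
y(B, U) = -223 (y(B, U) = 4 + (8 - 235) = 4 - 227 = -223)
v(N) = 7 + N²/2
(v(-269) + y(q(-9), w(1))) + 11521 = ((7 + (½)*(-269)²) - 223) + 11521 = ((7 + (½)*72361) - 223) + 11521 = ((7 + 72361/2) - 223) + 11521 = (72375/2 - 223) + 11521 = 71929/2 + 11521 = 94971/2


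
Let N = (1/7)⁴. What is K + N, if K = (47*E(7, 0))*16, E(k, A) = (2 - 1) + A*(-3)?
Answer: 1805553/2401 ≈ 752.00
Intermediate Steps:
E(k, A) = 1 - 3*A
K = 752 (K = (47*(1 - 3*0))*16 = (47*(1 + 0))*16 = (47*1)*16 = 47*16 = 752)
N = 1/2401 (N = (⅐)⁴ = 1/2401 ≈ 0.00041649)
K + N = 752 + 1/2401 = 1805553/2401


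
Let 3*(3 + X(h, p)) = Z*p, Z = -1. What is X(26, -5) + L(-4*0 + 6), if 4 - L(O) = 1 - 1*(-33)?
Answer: -94/3 ≈ -31.333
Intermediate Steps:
X(h, p) = -3 - p/3 (X(h, p) = -3 + (-p)/3 = -3 - p/3)
L(O) = -30 (L(O) = 4 - (1 - 1*(-33)) = 4 - (1 + 33) = 4 - 1*34 = 4 - 34 = -30)
X(26, -5) + L(-4*0 + 6) = (-3 - ⅓*(-5)) - 30 = (-3 + 5/3) - 30 = -4/3 - 30 = -94/3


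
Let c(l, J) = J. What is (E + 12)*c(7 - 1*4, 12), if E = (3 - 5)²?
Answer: 192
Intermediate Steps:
E = 4 (E = (-2)² = 4)
(E + 12)*c(7 - 1*4, 12) = (4 + 12)*12 = 16*12 = 192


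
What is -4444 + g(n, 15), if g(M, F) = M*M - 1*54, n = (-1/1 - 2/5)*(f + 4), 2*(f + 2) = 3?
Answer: -447399/100 ≈ -4474.0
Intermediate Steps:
f = -½ (f = -2 + (½)*3 = -2 + 3/2 = -½ ≈ -0.50000)
n = -49/10 (n = (-1/1 - 2/5)*(-½ + 4) = (-1*1 - 2*⅕)*(7/2) = (-1 - ⅖)*(7/2) = -7/5*7/2 = -49/10 ≈ -4.9000)
g(M, F) = -54 + M² (g(M, F) = M² - 54 = -54 + M²)
-4444 + g(n, 15) = -4444 + (-54 + (-49/10)²) = -4444 + (-54 + 2401/100) = -4444 - 2999/100 = -447399/100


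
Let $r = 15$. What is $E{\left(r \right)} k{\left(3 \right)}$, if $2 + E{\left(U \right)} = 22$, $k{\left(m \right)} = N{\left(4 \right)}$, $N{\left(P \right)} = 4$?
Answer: $80$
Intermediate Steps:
$k{\left(m \right)} = 4$
$E{\left(U \right)} = 20$ ($E{\left(U \right)} = -2 + 22 = 20$)
$E{\left(r \right)} k{\left(3 \right)} = 20 \cdot 4 = 80$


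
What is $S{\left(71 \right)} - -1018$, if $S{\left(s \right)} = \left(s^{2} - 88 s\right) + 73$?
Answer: $-116$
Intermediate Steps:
$S{\left(s \right)} = 73 + s^{2} - 88 s$
$S{\left(71 \right)} - -1018 = \left(73 + 71^{2} - 6248\right) - -1018 = \left(73 + 5041 - 6248\right) + 1018 = -1134 + 1018 = -116$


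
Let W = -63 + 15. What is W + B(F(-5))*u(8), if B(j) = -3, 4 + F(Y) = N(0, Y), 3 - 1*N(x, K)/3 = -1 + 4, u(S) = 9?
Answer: -75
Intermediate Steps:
N(x, K) = 0 (N(x, K) = 9 - 3*(-1 + 4) = 9 - 3*3 = 9 - 9 = 0)
F(Y) = -4 (F(Y) = -4 + 0 = -4)
W = -48
W + B(F(-5))*u(8) = -48 - 3*9 = -48 - 27 = -75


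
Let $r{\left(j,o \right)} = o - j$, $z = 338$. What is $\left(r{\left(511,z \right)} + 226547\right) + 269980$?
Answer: $496354$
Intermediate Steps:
$\left(r{\left(511,z \right)} + 226547\right) + 269980 = \left(\left(338 - 511\right) + 226547\right) + 269980 = \left(-173 + 226547\right) + 269980 = 226374 + 269980 = 496354$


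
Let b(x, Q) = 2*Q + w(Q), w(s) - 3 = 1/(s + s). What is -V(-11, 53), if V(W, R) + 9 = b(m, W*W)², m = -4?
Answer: -3514895605/58564 ≈ -60018.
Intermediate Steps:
w(s) = 3 + 1/(2*s) (w(s) = 3 + 1/(s + s) = 3 + 1/(2*s))
b(x, Q) = 3 + 1/(2*Q) + 2*Q (b(x, Q) = 2*Q + (3 + 1/(2*Q)) = 3 + 1/(2*Q) + 2*Q)
V(W, R) = -9 + (3 + 1/(2*W²) + 2*W²)² (V(W, R) = -9 + (3 + 1/(2*((W*W))) + 2*(W*W))² = -9 + (3 + 1/(2*(W²)) + 2*W²)² = -9 + (3 + 1/(2*W²) + 2*W²)²)
-V(-11, 53) = -(-9 + (¼)*(1 + 4*(-11)⁴ + 6*(-11)²)²/(-11)⁴) = -(-9 + (¼)*(1/14641)*(1 + 4*14641 + 6*121)²) = -(-9 + (¼)*(1/14641)*(1 + 58564 + 726)²) = -(-9 + (¼)*(1/14641)*59291²) = -(-9 + (¼)*(1/14641)*3515422681) = -(-9 + 3515422681/58564) = -1*3514895605/58564 = -3514895605/58564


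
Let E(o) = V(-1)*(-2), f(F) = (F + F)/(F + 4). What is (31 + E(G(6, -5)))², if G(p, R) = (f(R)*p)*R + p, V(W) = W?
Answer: 1089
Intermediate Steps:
f(F) = 2*F/(4 + F) (f(F) = (2*F)/(4 + F) = 2*F/(4 + F))
G(p, R) = p + 2*p*R²/(4 + R) (G(p, R) = ((2*R/(4 + R))*p)*R + p = (2*R*p/(4 + R))*R + p = 2*p*R²/(4 + R) + p = p + 2*p*R²/(4 + R))
E(o) = 2 (E(o) = -1*(-2) = 2)
(31 + E(G(6, -5)))² = (31 + 2)² = 33² = 1089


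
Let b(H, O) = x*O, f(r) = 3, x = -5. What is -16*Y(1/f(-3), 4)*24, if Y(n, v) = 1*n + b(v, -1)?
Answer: -2048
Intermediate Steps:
b(H, O) = -5*O
Y(n, v) = 5 + n (Y(n, v) = 1*n - 5*(-1) = n + 5 = 5 + n)
-16*Y(1/f(-3), 4)*24 = -16*(5 + 1/3)*24 = -16*(5 + ⅓)*24 = -16*16/3*24 = -256/3*24 = -2048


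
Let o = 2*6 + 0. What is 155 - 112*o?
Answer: -1189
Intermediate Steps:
o = 12 (o = 12 + 0 = 12)
155 - 112*o = 155 - 112*12 = 155 - 1344 = -1189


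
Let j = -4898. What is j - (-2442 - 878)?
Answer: -1578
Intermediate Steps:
j - (-2442 - 878) = -4898 - (-2442 - 878) = -4898 - 1*(-3320) = -4898 + 3320 = -1578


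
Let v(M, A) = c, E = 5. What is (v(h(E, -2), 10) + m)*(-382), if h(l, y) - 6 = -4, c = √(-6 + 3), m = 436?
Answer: -166552 - 382*I*√3 ≈ -1.6655e+5 - 661.64*I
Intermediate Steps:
c = I*√3 (c = √(-3) = I*√3 ≈ 1.732*I)
h(l, y) = 2 (h(l, y) = 6 - 4 = 2)
v(M, A) = I*√3
(v(h(E, -2), 10) + m)*(-382) = (I*√3 + 436)*(-382) = (436 + I*√3)*(-382) = -166552 - 382*I*√3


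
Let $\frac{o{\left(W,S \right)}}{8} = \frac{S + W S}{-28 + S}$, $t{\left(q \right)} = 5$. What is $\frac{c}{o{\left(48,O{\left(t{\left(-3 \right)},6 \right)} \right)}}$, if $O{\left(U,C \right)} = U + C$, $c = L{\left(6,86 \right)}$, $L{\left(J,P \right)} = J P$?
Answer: $- \frac{2193}{1078} \approx -2.0343$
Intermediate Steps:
$c = 516$ ($c = 6 \cdot 86 = 516$)
$O{\left(U,C \right)} = C + U$
$o{\left(W,S \right)} = \frac{8 \left(S + S W\right)}{-28 + S}$ ($o{\left(W,S \right)} = 8 \frac{S + W S}{-28 + S} = 8 \frac{S + S W}{-28 + S} = \frac{8 \left(S + S W\right)}{-28 + S}$)
$\frac{c}{o{\left(48,O{\left(t{\left(-3 \right)},6 \right)} \right)}} = \frac{516}{8 \left(6 + 5\right) \frac{1}{-28 + \left(6 + 5\right)} \left(1 + 48\right)} = \frac{516}{8 \cdot 11 \frac{1}{-28 + 11} \cdot 49} = \frac{516}{8 \cdot 11 \frac{1}{-17} \cdot 49} = \frac{516}{8 \cdot 11 \left(- \frac{1}{17}\right) 49} = \frac{516}{- \frac{4312}{17}} = 516 \left(- \frac{17}{4312}\right) = - \frac{2193}{1078}$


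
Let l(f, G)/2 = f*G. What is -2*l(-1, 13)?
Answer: 52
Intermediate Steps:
l(f, G) = 2*G*f (l(f, G) = 2*(f*G) = 2*(G*f) = 2*G*f)
-2*l(-1, 13) = -4*13*(-1) = -2*(-26) = 52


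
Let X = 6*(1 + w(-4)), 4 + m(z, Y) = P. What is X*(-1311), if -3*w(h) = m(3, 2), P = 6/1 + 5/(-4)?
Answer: -11799/2 ≈ -5899.5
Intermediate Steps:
P = 19/4 (P = 6*1 + 5*(-¼) = 6 - 5/4 = 19/4 ≈ 4.7500)
m(z, Y) = ¾ (m(z, Y) = -4 + 19/4 = ¾)
w(h) = -¼ (w(h) = -⅓*¾ = -¼)
X = 9/2 (X = 6*(1 - ¼) = 6*(¾) = 9/2 ≈ 4.5000)
X*(-1311) = (9/2)*(-1311) = -11799/2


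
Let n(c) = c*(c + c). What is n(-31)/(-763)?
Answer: -1922/763 ≈ -2.5190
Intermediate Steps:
n(c) = 2*c**2 (n(c) = c*(2*c) = 2*c**2)
n(-31)/(-763) = (2*(-31)**2)/(-763) = (2*961)*(-1/763) = 1922*(-1/763) = -1922/763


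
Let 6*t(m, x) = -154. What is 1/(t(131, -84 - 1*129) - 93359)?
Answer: -3/280154 ≈ -1.0708e-5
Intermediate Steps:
t(m, x) = -77/3 (t(m, x) = (1/6)*(-154) = -77/3)
1/(t(131, -84 - 1*129) - 93359) = 1/(-77/3 - 93359) = 1/(-280154/3) = -3/280154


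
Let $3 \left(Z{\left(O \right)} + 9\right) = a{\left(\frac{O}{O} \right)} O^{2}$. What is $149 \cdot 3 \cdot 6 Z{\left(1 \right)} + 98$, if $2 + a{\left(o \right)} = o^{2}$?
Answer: $-24934$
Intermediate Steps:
$a{\left(o \right)} = -2 + o^{2}$
$Z{\left(O \right)} = -9 - \frac{O^{2}}{3}$ ($Z{\left(O \right)} = -9 + \frac{\left(-2 + \left(\frac{O}{O}\right)^{2}\right) O^{2}}{3} = -9 + \frac{\left(-2 + 1^{2}\right) O^{2}}{3} = -9 + \frac{\left(-2 + 1\right) O^{2}}{3} = -9 + \frac{\left(-1\right) O^{2}}{3} = -9 - \frac{O^{2}}{3}$)
$149 \cdot 3 \cdot 6 Z{\left(1 \right)} + 98 = 149 \cdot 3 \cdot 6 \left(-9 - \frac{1^{2}}{3}\right) + 98 = 149 \cdot 18 \left(-9 - \frac{1}{3}\right) + 98 = 149 \cdot 18 \left(- \frac{28}{3}\right) + 98 = 149 \left(-168\right) + 98 = -25032 + 98 = -24934$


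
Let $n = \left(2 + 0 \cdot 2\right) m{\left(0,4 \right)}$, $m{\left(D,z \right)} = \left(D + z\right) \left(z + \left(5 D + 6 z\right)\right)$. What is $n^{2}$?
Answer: $50176$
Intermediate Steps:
$m{\left(D,z \right)} = \left(D + z\right) \left(5 D + 7 z\right)$
$n = 224$ ($n = \left(2 + 0 \cdot 2\right) \left(5 \cdot 0^{2} + 7 \cdot 4^{2} + 12 \cdot 0 \cdot 4\right) = \left(2 + 0\right) \left(5 \cdot 0 + 7 \cdot 16 + 0\right) = 2 \left(0 + 112 + 0\right) = 2 \cdot 112 = 224$)
$n^{2} = 224^{2} = 50176$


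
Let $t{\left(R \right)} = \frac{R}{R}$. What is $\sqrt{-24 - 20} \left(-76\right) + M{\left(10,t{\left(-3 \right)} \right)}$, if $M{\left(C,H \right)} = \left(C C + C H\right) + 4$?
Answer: $114 - 152 i \sqrt{11} \approx 114.0 - 504.13 i$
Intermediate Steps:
$t{\left(R \right)} = 1$
$M{\left(C,H \right)} = 4 + C^{2} + C H$ ($M{\left(C,H \right)} = \left(C^{2} + C H\right) + 4 = 4 + C^{2} + C H$)
$\sqrt{-24 - 20} \left(-76\right) + M{\left(10,t{\left(-3 \right)} \right)} = \sqrt{-24 - 20} \left(-76\right) + \left(4 + 10^{2} + 10 \cdot 1\right) = \sqrt{-44} \left(-76\right) + \left(4 + 100 + 10\right) = 2 i \sqrt{11} \left(-76\right) + 114 = - 152 i \sqrt{11} + 114 = 114 - 152 i \sqrt{11}$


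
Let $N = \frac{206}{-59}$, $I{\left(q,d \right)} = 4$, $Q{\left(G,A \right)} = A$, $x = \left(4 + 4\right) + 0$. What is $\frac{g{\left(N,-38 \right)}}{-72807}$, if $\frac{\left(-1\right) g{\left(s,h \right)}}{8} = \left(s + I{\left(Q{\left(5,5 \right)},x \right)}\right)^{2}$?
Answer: $\frac{2400}{84480389} \approx 2.8409 \cdot 10^{-5}$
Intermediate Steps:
$x = 8$ ($x = 8 + 0 = 8$)
$N = - \frac{206}{59}$ ($N = 206 \left(- \frac{1}{59}\right) = - \frac{206}{59} \approx -3.4915$)
$g{\left(s,h \right)} = - 8 \left(4 + s\right)^{2}$ ($g{\left(s,h \right)} = - 8 \left(s + 4\right)^{2} = - 8 \left(4 + s\right)^{2}$)
$\frac{g{\left(N,-38 \right)}}{-72807} = \frac{\left(-8\right) \left(4 - \frac{206}{59}\right)^{2}}{-72807} = - 8 \left(\frac{30}{59}\right)^{2} \left(- \frac{1}{72807}\right) = \left(-8\right) \frac{900}{3481} \left(- \frac{1}{72807}\right) = \left(- \frac{7200}{3481}\right) \left(- \frac{1}{72807}\right) = \frac{2400}{84480389}$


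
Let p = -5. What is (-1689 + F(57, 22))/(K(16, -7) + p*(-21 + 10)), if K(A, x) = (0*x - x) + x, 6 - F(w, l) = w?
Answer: -348/11 ≈ -31.636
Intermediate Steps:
F(w, l) = 6 - w
K(A, x) = 0 (K(A, x) = (0 - x) + x = -x + x = 0)
(-1689 + F(57, 22))/(K(16, -7) + p*(-21 + 10)) = (-1689 + (6 - 1*57))/(0 - 5*(-21 + 10)) = (-1689 + (6 - 57))/(0 - 5*(-11)) = (-1689 - 51)/(0 + 55) = -1740/55 = -1740*1/55 = -348/11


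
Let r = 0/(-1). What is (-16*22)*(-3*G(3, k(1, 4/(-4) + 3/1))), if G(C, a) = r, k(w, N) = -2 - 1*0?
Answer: 0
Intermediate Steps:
k(w, N) = -2 (k(w, N) = -2 + 0 = -2)
r = 0 (r = 0*(-1) = 0)
G(C, a) = 0
(-16*22)*(-3*G(3, k(1, 4/(-4) + 3/1))) = (-16*22)*(-3*0) = -352*0 = 0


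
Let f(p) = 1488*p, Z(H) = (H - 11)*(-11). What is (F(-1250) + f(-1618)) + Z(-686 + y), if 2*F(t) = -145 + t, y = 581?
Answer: -4814011/2 ≈ -2.4070e+6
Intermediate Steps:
F(t) = -145/2 + t/2 (F(t) = (-145 + t)/2 = -145/2 + t/2)
Z(H) = 121 - 11*H (Z(H) = (-11 + H)*(-11) = 121 - 11*H)
(F(-1250) + f(-1618)) + Z(-686 + y) = ((-145/2 + (1/2)*(-1250)) + 1488*(-1618)) + (121 - 11*(-686 + 581)) = ((-145/2 - 625) - 2407584) + (121 - 11*(-105)) = (-1395/2 - 2407584) + (121 + 1155) = -4816563/2 + 1276 = -4814011/2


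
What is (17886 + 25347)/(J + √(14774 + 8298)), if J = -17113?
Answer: -739846329/292831697 - 172932*√1442/292831697 ≈ -2.5490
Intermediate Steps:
(17886 + 25347)/(J + √(14774 + 8298)) = (17886 + 25347)/(-17113 + √(14774 + 8298)) = 43233/(-17113 + √23072) = 43233/(-17113 + 4*√1442)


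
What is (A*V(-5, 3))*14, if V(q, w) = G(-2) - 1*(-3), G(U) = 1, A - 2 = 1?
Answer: 168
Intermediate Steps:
A = 3 (A = 2 + 1 = 3)
V(q, w) = 4 (V(q, w) = 1 - 1*(-3) = 1 + 3 = 4)
(A*V(-5, 3))*14 = (3*4)*14 = 12*14 = 168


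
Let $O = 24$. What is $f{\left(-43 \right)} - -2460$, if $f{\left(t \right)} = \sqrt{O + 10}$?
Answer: $2460 + \sqrt{34} \approx 2465.8$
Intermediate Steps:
$f{\left(t \right)} = \sqrt{34}$ ($f{\left(t \right)} = \sqrt{24 + 10} = \sqrt{34}$)
$f{\left(-43 \right)} - -2460 = \sqrt{34} - -2460 = \sqrt{34} + 2460 = 2460 + \sqrt{34}$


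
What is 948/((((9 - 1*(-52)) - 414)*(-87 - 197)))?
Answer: 237/25063 ≈ 0.0094562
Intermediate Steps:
948/((((9 - 1*(-52)) - 414)*(-87 - 197))) = 948/((((9 + 52) - 414)*(-284))) = 948/(((61 - 414)*(-284))) = 948/((-353*(-284))) = 948/100252 = 948*(1/100252) = 237/25063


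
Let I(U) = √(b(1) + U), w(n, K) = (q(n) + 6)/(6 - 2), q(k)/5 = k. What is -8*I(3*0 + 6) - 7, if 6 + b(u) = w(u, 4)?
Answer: -7 - 4*√11 ≈ -20.267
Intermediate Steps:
q(k) = 5*k
w(n, K) = 3/2 + 5*n/4 (w(n, K) = (5*n + 6)/(6 - 2) = (6 + 5*n)/4 = (6 + 5*n)*(¼) = 3/2 + 5*n/4)
b(u) = -9/2 + 5*u/4 (b(u) = -6 + (3/2 + 5*u/4) = -9/2 + 5*u/4)
I(U) = √(-13/4 + U) (I(U) = √((-9/2 + (5/4)*1) + U) = √((-9/2 + 5/4) + U) = √(-13/4 + U))
-8*I(3*0 + 6) - 7 = -4*√(-13 + 4*(3*0 + 6)) - 7 = -4*√(-13 + 4*(0 + 6)) - 7 = -4*√(-13 + 4*6) - 7 = -4*√(-13 + 24) - 7 = -4*√11 - 7 = -7 - 4*√11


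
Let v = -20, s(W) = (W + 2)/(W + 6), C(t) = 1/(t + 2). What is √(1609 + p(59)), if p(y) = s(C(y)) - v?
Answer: √219453522/367 ≈ 40.365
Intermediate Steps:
C(t) = 1/(2 + t)
s(W) = (2 + W)/(6 + W)
p(y) = 20 + (2 + 1/(2 + y))/(6 + 1/(2 + y)) (p(y) = (2 + 1/(2 + y))/(6 + 1/(2 + y)) - 1*(-20) = (2 + 1/(2 + y))/(6 + 1/(2 + y)) + 20 = 20 + (2 + 1/(2 + y))/(6 + 1/(2 + y)))
√(1609 + p(59)) = √(1609 + (265 + 122*59)/(13 + 6*59)) = √(1609 + (265 + 7198)/(13 + 354)) = √(1609 + 7463/367) = √(597966/367) = √219453522/367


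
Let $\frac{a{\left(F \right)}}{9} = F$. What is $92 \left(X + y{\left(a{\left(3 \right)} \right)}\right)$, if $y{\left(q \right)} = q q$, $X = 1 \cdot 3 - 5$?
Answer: $66884$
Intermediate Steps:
$a{\left(F \right)} = 9 F$
$X = -2$ ($X = 3 - 5 = -2$)
$y{\left(q \right)} = q^{2}$
$92 \left(X + y{\left(a{\left(3 \right)} \right)}\right) = 92 \left(-2 + \left(9 \cdot 3\right)^{2}\right) = 92 \left(-2 + 27^{2}\right) = 92 \left(-2 + 729\right) = 92 \cdot 727 = 66884$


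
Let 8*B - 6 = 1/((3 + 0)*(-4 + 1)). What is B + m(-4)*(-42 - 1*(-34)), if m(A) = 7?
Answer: -3979/72 ≈ -55.264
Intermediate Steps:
B = 53/72 (B = 3/4 + 1/(8*(((3 + 0)*(-4 + 1)))) = 3/4 + 1/(8*((3*(-3)))) = 3/4 + (1/8)/(-9) = 3/4 + (1/8)*(-1/9) = 3/4 - 1/72 = 53/72 ≈ 0.73611)
B + m(-4)*(-42 - 1*(-34)) = 53/72 + 7*(-42 - 1*(-34)) = 53/72 + 7*(-42 + 34) = 53/72 + 7*(-8) = 53/72 - 56 = -3979/72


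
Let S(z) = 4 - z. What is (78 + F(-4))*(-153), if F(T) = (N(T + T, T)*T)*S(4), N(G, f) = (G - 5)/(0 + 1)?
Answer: -11934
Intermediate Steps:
N(G, f) = -5 + G (N(G, f) = (-5 + G)/1 = (-5 + G)*1 = -5 + G)
F(T) = 0 (F(T) = ((-5 + (T + T))*T)*(4 - 1*4) = ((-5 + 2*T)*T)*(4 - 4) = (T*(-5 + 2*T))*0 = 0)
(78 + F(-4))*(-153) = (78 + 0)*(-153) = 78*(-153) = -11934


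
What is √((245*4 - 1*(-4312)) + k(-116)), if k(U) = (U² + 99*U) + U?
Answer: 2*√1787 ≈ 84.546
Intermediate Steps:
k(U) = U² + 100*U
√((245*4 - 1*(-4312)) + k(-116)) = √((245*4 - 1*(-4312)) - 116*(100 - 116)) = √((980 + 4312) - 116*(-16)) = √(5292 + 1856) = √7148 = 2*√1787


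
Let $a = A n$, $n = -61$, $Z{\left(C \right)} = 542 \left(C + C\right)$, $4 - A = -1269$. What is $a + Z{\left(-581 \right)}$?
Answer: $-707457$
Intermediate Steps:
$A = 1273$ ($A = 4 - -1269 = 4 + 1269 = 1273$)
$Z{\left(C \right)} = 1084 C$ ($Z{\left(C \right)} = 542 \cdot 2 C = 1084 C$)
$a = -77653$ ($a = 1273 \left(-61\right) = -77653$)
$a + Z{\left(-581 \right)} = -77653 + 1084 \left(-581\right) = -77653 - 629804 = -707457$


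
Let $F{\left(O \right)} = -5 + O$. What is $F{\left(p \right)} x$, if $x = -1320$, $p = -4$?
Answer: $11880$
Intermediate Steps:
$F{\left(p \right)} x = \left(-5 - 4\right) \left(-1320\right) = \left(-9\right) \left(-1320\right) = 11880$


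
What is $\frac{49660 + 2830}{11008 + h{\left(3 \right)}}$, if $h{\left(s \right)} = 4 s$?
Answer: $\frac{181}{38} \approx 4.7632$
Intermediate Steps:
$\frac{49660 + 2830}{11008 + h{\left(3 \right)}} = \frac{49660 + 2830}{11008 + 4 \cdot 3} = \frac{52490}{11008 + 12} = \frac{52490}{11020} = 52490 \cdot \frac{1}{11020} = \frac{181}{38}$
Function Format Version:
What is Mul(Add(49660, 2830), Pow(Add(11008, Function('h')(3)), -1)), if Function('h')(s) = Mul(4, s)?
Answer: Rational(181, 38) ≈ 4.7632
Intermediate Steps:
Mul(Add(49660, 2830), Pow(Add(11008, Function('h')(3)), -1)) = Mul(Add(49660, 2830), Pow(Add(11008, Mul(4, 3)), -1)) = Mul(52490, Pow(Add(11008, 12), -1)) = Mul(52490, Pow(11020, -1)) = Mul(52490, Rational(1, 11020)) = Rational(181, 38)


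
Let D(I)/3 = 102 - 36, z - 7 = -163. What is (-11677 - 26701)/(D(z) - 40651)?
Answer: 38378/40453 ≈ 0.94871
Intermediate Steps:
z = -156 (z = 7 - 163 = -156)
D(I) = 198 (D(I) = 3*(102 - 36) = 3*66 = 198)
(-11677 - 26701)/(D(z) - 40651) = (-11677 - 26701)/(198 - 40651) = -38378/(-40453) = -38378*(-1/40453) = 38378/40453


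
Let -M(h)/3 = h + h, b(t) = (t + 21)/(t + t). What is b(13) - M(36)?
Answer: 2825/13 ≈ 217.31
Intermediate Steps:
b(t) = (21 + t)/(2*t) (b(t) = (21 + t)/((2*t)) = (21 + t)*(1/(2*t)) = (21 + t)/(2*t))
M(h) = -6*h (M(h) = -3*(h + h) = -6*h)
b(13) - M(36) = (1/2)*(21 + 13)/13 - (-6)*36 = (1/2)*(1/13)*34 - 1*(-216) = 17/13 + 216 = 2825/13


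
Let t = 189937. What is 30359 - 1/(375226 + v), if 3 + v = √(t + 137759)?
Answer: 4274303478574624/140791972033 + 4*√20481/140791972033 ≈ 30359.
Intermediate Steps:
v = -3 + 4*√20481 (v = -3 + √(189937 + 137759) = -3 + √327696 = -3 + 4*√20481 ≈ 569.45)
30359 - 1/(375226 + v) = 30359 - 1/(375226 + (-3 + 4*√20481)) = 30359 - 1/(375223 + 4*√20481)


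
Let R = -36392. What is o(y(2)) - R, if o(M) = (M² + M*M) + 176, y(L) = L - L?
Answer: 36568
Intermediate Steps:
y(L) = 0
o(M) = 176 + 2*M² (o(M) = (M² + M²) + 176 = 2*M² + 176 = 176 + 2*M²)
o(y(2)) - R = (176 + 2*0²) - 1*(-36392) = (176 + 2*0) + 36392 = (176 + 0) + 36392 = 176 + 36392 = 36568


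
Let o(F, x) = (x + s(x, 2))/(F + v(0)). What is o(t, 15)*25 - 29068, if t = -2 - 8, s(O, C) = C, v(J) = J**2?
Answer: -58221/2 ≈ -29111.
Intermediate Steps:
t = -10
o(F, x) = (2 + x)/F (o(F, x) = (x + 2)/(F + 0**2) = (2 + x)/(F + 0) = (2 + x)/F)
o(t, 15)*25 - 29068 = ((2 + 15)/(-10))*25 - 29068 = -1/10*17*25 - 29068 = -17/10*25 - 29068 = -85/2 - 29068 = -58221/2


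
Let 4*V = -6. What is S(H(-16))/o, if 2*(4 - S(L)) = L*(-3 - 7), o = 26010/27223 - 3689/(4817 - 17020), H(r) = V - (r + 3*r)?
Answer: 210284036277/835651354 ≈ 251.64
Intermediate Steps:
V = -3/2 (V = (1/4)*(-6) = -3/2 ≈ -1.5000)
H(r) = -3/2 - 4*r (H(r) = -3/2 - (r + 3*r) = -3/2 - 4*r)
o = 417825677/332202269 (o = 26010*(1/27223) - 3689/(-12203) = 26010/27223 - 3689*(-1/12203) = 26010/27223 + 3689/12203 = 417825677/332202269 ≈ 1.2577)
S(L) = 4 + 5*L (S(L) = 4 - L*(-3 - 7)/2 = 4 - L*(-10)/2 = 4 - (-5)*L = 4 + 5*L)
S(H(-16))/o = (4 + 5*(-3/2 - 4*(-16)))/(417825677/332202269) = (4 + 5*(-3/2 + 64))*(332202269/417825677) = (4 + 5*(125/2))*(332202269/417825677) = (4 + 625/2)*(332202269/417825677) = (633/2)*(332202269/417825677) = 210284036277/835651354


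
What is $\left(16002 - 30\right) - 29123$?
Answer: $-13151$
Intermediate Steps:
$\left(16002 - 30\right) - 29123 = 15972 - 29123 = -13151$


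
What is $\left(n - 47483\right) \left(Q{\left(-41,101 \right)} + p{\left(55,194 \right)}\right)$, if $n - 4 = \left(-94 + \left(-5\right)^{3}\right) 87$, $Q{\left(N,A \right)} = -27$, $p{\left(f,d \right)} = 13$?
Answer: $931448$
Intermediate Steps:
$n = -19049$ ($n = 4 + \left(-94 + \left(-5\right)^{3}\right) 87 = 4 + \left(-94 - 125\right) 87 = 4 - 19053 = -19049$)
$\left(n - 47483\right) \left(Q{\left(-41,101 \right)} + p{\left(55,194 \right)}\right) = \left(-19049 - 47483\right) \left(-27 + 13\right) = \left(-66532\right) \left(-14\right) = 931448$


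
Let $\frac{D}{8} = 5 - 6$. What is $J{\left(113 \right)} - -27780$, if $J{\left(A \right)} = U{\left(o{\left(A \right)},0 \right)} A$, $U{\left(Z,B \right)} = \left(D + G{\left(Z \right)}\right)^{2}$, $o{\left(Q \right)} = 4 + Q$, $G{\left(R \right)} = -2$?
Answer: $39080$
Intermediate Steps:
$D = -8$ ($D = 8 \left(5 - 6\right) = 8 \left(-1\right) = -8$)
$U{\left(Z,B \right)} = 100$ ($U{\left(Z,B \right)} = \left(-8 - 2\right)^{2} = \left(-10\right)^{2} = 100$)
$J{\left(A \right)} = 100 A$
$J{\left(113 \right)} - -27780 = 100 \cdot 113 - -27780 = 11300 + 27780 = 39080$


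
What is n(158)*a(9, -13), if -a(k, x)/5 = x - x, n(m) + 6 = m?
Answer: 0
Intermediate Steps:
n(m) = -6 + m
a(k, x) = 0 (a(k, x) = -5*(x - x) = -5*0 = 0)
n(158)*a(9, -13) = (-6 + 158)*0 = 152*0 = 0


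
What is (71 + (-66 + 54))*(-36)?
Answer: -2124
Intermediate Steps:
(71 + (-66 + 54))*(-36) = (71 - 12)*(-36) = 59*(-36) = -2124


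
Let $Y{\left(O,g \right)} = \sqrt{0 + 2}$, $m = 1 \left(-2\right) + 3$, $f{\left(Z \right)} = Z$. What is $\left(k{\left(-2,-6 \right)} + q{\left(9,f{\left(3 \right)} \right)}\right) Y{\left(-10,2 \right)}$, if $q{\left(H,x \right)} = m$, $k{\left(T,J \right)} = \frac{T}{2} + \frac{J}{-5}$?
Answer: $\frac{6 \sqrt{2}}{5} \approx 1.6971$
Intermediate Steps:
$k{\left(T,J \right)} = \frac{T}{2} - \frac{J}{5}$ ($k{\left(T,J \right)} = T \frac{1}{2} + J \left(- \frac{1}{5}\right) = \frac{T}{2} - \frac{J}{5}$)
$m = 1$ ($m = -2 + 3 = 1$)
$q{\left(H,x \right)} = 1$
$Y{\left(O,g \right)} = \sqrt{2}$
$\left(k{\left(-2,-6 \right)} + q{\left(9,f{\left(3 \right)} \right)}\right) Y{\left(-10,2 \right)} = \left(\left(\frac{1}{2} \left(-2\right) - - \frac{6}{5}\right) + 1\right) \sqrt{2} = \left(\left(-1 + \frac{6}{5}\right) + 1\right) \sqrt{2} = \left(\frac{1}{5} + 1\right) \sqrt{2} = \frac{6 \sqrt{2}}{5}$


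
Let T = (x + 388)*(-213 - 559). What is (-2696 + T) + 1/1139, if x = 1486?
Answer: -1650893935/1139 ≈ -1.4494e+6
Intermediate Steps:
T = -1446728 (T = (1486 + 388)*(-213 - 559) = 1874*(-772) = -1446728)
(-2696 + T) + 1/1139 = (-2696 - 1446728) + 1/1139 = -1449424 + 1/1139 = -1650893935/1139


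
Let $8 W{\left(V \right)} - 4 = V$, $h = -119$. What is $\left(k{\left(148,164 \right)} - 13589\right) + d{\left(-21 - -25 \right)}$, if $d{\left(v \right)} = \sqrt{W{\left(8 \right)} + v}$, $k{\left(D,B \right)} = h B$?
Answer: $-33105 + \frac{\sqrt{22}}{2} \approx -33103.0$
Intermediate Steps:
$W{\left(V \right)} = \frac{1}{2} + \frac{V}{8}$
$k{\left(D,B \right)} = - 119 B$
$d{\left(v \right)} = \sqrt{\frac{3}{2} + v}$ ($d{\left(v \right)} = \sqrt{\left(\frac{1}{2} + \frac{1}{8} \cdot 8\right) + v} = \sqrt{\left(\frac{1}{2} + 1\right) + v} = \sqrt{\frac{3}{2} + v}$)
$\left(k{\left(148,164 \right)} - 13589\right) + d{\left(-21 - -25 \right)} = \left(\left(-119\right) 164 - 13589\right) + \frac{\sqrt{6 + 4 \left(-21 - -25\right)}}{2} = \left(-19516 - 13589\right) + \frac{\sqrt{6 + 4 \left(-21 + 25\right)}}{2} = -33105 + \frac{\sqrt{6 + 4 \cdot 4}}{2} = -33105 + \frac{\sqrt{6 + 16}}{2} = -33105 + \frac{\sqrt{22}}{2}$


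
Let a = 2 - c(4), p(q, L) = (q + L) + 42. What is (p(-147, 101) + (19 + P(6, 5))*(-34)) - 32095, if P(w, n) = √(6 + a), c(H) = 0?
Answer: -32745 - 68*√2 ≈ -32841.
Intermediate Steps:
p(q, L) = 42 + L + q (p(q, L) = (L + q) + 42 = 42 + L + q)
a = 2 (a = 2 - 1*0 = 2 + 0 = 2)
P(w, n) = 2*√2 (P(w, n) = √(6 + 2) = √8 = 2*√2)
(p(-147, 101) + (19 + P(6, 5))*(-34)) - 32095 = ((42 + 101 - 147) + (19 + 2*√2)*(-34)) - 32095 = (-4 + (-646 - 68*√2)) - 32095 = (-650 - 68*√2) - 32095 = -32745 - 68*√2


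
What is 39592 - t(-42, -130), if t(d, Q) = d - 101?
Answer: 39735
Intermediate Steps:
t(d, Q) = -101 + d
39592 - t(-42, -130) = 39592 - (-101 - 42) = 39592 - 1*(-143) = 39592 + 143 = 39735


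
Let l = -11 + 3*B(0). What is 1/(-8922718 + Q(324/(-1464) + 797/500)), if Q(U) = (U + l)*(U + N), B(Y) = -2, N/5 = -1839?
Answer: -930250000/8166707841426311 ≈ -1.1391e-7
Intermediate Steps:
N = -9195 (N = 5*(-1839) = -9195)
l = -17 (l = -11 + 3*(-2) = -11 - 6 = -17)
Q(U) = (-9195 + U)*(-17 + U) (Q(U) = (U - 17)*(U - 9195) = (-17 + U)*(-9195 + U) = (-9195 + U)*(-17 + U))
1/(-8922718 + Q(324/(-1464) + 797/500)) = 1/(-8922718 + (156315 + (324/(-1464) + 797/500)**2 - 9212*(324/(-1464) + 797/500))) = 1/(-8922718 + (156315 + (324*(-1/1464) + 797*(1/500))**2 - 9212*(324*(-1/1464) + 797*(1/500)))) = 1/(-8922718 + (156315 + (-27/122 + 797/500)**2 - 9212*(-27/122 + 797/500))) = 1/(-8922718 + (156315 + (41867/30500)**2 - 9212*41867/30500)) = 1/(-8922718 + (156315 + 1752845689/930250000 - 96419701/7625)) = 1/(-8922718 + 133650578073689/930250000) = 1/(-8166707841426311/930250000) = -930250000/8166707841426311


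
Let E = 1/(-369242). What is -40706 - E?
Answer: -15030364851/369242 ≈ -40706.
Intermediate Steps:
E = -1/369242 ≈ -2.7082e-6
-40706 - E = -40706 - 1*(-1/369242) = -40706 + 1/369242 = -15030364851/369242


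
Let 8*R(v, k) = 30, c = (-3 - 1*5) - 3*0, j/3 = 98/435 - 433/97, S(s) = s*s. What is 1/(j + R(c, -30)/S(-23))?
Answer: -29761540/378233509 ≈ -0.078686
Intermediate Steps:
S(s) = s**2
j = -178849/14065 (j = 3*(98/435 - 433/97) = 3*(-178849/42195) = -178849/14065 ≈ -12.716)
c = -8 (c = (-3 - 5) + 0 = -8 + 0 = -8)
R(v, k) = 15/4 (R(v, k) = (1/8)*30 = 15/4)
1/(j + R(c, -30)/S(-23)) = 1/(-178849/14065 + 15/(4*((-23)**2))) = 1/(-178849/14065 + (15/4)/529) = 1/(-178849/14065 + (15/4)*(1/529)) = 1/(-178849/14065 + 15/2116) = 1/(-378233509/29761540) = -29761540/378233509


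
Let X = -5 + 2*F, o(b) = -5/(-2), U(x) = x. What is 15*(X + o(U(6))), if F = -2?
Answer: -195/2 ≈ -97.500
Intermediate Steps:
o(b) = 5/2 (o(b) = -5*(-1/2) = 5/2)
X = -9 (X = -5 + 2*(-2) = -5 - 4 = -9)
15*(X + o(U(6))) = 15*(-9 + 5/2) = 15*(-13/2) = -195/2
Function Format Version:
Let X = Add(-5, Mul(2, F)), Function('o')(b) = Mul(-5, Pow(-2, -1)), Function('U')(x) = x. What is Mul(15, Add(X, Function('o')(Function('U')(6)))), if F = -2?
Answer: Rational(-195, 2) ≈ -97.500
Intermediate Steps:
Function('o')(b) = Rational(5, 2) (Function('o')(b) = Mul(-5, Rational(-1, 2)) = Rational(5, 2))
X = -9 (X = Add(-5, Mul(2, -2)) = Add(-5, -4) = -9)
Mul(15, Add(X, Function('o')(Function('U')(6)))) = Mul(15, Add(-9, Rational(5, 2))) = Mul(15, Rational(-13, 2)) = Rational(-195, 2)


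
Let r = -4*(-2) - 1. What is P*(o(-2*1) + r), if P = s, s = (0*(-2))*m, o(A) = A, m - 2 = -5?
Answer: 0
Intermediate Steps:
m = -3 (m = 2 - 5 = -3)
s = 0 (s = (0*(-2))*(-3) = 0*(-3) = 0)
r = 7 (r = 8 - 1 = 7)
P = 0
P*(o(-2*1) + r) = 0*(-2*1 + 7) = 0*(-2 + 7) = 0*5 = 0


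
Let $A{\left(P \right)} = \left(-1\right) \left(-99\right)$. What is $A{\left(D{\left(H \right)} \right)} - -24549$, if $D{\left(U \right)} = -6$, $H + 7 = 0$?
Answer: $24648$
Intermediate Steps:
$H = -7$ ($H = -7 + 0 = -7$)
$A{\left(P \right)} = 99$
$A{\left(D{\left(H \right)} \right)} - -24549 = 99 - -24549 = 99 + 24549 = 24648$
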